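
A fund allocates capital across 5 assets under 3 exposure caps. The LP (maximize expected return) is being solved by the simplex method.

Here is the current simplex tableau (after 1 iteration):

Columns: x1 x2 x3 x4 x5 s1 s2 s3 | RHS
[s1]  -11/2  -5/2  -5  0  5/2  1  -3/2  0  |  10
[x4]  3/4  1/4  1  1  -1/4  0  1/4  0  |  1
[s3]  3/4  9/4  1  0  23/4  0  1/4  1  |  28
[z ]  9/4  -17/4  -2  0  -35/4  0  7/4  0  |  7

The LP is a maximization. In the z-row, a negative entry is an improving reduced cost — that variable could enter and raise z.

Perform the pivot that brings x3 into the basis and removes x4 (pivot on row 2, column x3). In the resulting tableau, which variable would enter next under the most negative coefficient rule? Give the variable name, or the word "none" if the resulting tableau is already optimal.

Pivot element 1. New z-row = old z-row − (-2)·(row 2/1).
Updated z-row coefficients: x1: 15/4, x2: -15/4, x3: 0, x4: 2, x5: -37/4, s1: 0, s2: 9/4, s3: 0.
The most negative is -37/4 in column x5, so x5 would enter next.

x5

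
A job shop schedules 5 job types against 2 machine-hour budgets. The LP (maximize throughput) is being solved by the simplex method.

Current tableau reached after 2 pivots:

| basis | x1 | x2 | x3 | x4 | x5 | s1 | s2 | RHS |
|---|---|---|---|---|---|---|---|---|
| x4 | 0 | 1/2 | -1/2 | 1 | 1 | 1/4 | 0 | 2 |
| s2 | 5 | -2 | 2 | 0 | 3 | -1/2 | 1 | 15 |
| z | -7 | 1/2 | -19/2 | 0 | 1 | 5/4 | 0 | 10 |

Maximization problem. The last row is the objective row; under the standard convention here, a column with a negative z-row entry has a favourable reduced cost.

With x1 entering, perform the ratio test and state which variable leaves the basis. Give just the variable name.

s2

Ratios: row 1 (x4): entry 0 ≤ 0, skip; row 2 (s2): 15/5 = 3.
Minimum ratio 3 is in the s2 row, so s2 leaves.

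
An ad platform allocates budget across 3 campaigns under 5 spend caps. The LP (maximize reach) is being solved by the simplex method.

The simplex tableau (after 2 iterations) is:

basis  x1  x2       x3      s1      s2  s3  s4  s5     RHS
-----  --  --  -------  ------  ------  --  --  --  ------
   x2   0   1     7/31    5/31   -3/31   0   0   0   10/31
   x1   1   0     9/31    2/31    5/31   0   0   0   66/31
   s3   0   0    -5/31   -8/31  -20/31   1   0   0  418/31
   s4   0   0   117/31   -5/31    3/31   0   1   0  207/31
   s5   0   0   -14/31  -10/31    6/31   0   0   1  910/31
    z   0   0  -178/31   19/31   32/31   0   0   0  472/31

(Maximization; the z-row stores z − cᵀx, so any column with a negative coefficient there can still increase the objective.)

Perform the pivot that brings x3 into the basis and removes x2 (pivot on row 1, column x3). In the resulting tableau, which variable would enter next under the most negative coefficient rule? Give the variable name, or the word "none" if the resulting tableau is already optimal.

s2

Pivot element 7/31. New z-row = old z-row − (-178/31)·(row 1/(7/31)).
Updated z-row coefficients: x1: 0, x2: 178/7, x3: 0, s1: 33/7, s2: -10/7, s3: 0, s4: 0, s5: 0.
The most negative is -10/7 in column s2, so s2 would enter next.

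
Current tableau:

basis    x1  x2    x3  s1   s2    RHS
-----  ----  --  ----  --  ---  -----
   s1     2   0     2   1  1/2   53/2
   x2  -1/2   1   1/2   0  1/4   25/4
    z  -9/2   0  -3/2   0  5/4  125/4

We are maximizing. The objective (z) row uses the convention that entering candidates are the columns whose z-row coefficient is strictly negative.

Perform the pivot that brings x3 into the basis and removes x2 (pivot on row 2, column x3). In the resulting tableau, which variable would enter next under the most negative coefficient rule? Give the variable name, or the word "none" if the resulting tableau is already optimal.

x1

Pivot element 1/2. New z-row = old z-row − (-3/2)·(row 2/(1/2)).
Updated z-row coefficients: x1: -6, x2: 3, x3: 0, s1: 0, s2: 2.
The most negative is -6 in column x1, so x1 would enter next.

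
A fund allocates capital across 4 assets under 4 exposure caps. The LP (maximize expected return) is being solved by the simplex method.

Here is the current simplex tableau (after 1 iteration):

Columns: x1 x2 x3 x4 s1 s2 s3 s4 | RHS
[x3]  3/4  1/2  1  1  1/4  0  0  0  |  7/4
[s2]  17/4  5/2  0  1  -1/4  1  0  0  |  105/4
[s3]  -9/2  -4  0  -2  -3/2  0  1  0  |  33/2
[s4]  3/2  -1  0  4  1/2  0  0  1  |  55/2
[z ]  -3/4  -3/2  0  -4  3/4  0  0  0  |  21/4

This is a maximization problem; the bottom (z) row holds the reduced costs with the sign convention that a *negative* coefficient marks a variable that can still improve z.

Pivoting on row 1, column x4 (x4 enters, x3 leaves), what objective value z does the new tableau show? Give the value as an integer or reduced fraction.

Minimum ratio for x4: (7/4)/1 = 7/4.
z changes by −(z-row coeff of x4)·ratio = −(-4)·(7/4) = 7.
New z = 21/4 + 7 = 49/4.

49/4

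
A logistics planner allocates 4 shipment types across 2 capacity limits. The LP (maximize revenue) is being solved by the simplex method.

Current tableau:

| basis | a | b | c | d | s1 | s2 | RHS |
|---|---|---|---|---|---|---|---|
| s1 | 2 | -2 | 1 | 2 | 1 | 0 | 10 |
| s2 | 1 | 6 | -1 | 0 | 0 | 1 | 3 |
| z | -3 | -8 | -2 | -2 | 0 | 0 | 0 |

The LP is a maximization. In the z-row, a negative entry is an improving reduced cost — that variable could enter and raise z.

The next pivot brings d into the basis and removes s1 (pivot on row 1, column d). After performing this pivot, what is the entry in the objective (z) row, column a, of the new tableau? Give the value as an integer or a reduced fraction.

Pivot element is row 1, column d: 2.
Normalize row 1: new (row 1, a) = 2/2 = 1.
z-row ← z-row − (-2)·(new row 1): -3 − (-2)·1 = -1.

-1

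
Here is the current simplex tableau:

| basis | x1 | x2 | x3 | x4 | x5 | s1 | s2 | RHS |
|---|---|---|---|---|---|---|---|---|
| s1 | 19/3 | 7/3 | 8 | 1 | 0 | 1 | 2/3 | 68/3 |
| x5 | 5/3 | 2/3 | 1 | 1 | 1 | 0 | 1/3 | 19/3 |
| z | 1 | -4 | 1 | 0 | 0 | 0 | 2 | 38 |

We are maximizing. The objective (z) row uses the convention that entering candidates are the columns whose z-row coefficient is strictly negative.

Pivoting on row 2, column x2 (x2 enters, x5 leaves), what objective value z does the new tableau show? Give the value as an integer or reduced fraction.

Minimum ratio for x2: (19/3)/(2/3) = 19/2.
z changes by −(z-row coeff of x2)·ratio = −(-4)·(19/2) = 38.
New z = 38 + 38 = 76.

76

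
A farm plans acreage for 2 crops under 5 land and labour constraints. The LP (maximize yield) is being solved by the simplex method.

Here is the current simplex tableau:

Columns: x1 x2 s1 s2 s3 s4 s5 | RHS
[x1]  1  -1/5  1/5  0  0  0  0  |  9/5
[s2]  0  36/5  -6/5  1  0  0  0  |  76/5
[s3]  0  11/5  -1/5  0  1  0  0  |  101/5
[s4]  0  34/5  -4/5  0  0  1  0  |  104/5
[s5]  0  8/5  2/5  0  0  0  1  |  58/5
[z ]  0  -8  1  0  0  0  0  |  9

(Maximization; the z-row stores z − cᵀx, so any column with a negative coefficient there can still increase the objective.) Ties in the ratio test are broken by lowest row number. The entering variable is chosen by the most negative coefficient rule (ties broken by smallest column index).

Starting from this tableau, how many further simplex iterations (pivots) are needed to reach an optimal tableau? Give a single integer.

2

pivot: x2 in, s2 out → z = 233/9
pivot: s1 in, s5 out → z = 30
No improving column remains; optimal.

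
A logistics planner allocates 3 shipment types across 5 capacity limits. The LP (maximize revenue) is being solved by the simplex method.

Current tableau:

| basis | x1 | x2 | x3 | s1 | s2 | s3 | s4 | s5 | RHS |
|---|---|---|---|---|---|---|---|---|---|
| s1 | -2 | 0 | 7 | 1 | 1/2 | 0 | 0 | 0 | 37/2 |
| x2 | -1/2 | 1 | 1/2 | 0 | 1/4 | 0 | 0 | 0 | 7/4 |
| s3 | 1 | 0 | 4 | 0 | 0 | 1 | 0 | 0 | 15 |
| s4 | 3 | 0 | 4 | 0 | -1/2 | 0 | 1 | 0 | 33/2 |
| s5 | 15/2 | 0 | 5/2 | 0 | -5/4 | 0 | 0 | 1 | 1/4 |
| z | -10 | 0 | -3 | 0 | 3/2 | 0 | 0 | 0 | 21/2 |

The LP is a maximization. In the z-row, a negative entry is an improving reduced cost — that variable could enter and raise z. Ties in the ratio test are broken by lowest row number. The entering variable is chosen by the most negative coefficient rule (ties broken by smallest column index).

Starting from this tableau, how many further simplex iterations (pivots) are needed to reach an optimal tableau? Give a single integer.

2

pivot: x1 in, s5 out → z = 65/6
pivot: s2 in, x2 out → z = 63/5
No improving column remains; optimal.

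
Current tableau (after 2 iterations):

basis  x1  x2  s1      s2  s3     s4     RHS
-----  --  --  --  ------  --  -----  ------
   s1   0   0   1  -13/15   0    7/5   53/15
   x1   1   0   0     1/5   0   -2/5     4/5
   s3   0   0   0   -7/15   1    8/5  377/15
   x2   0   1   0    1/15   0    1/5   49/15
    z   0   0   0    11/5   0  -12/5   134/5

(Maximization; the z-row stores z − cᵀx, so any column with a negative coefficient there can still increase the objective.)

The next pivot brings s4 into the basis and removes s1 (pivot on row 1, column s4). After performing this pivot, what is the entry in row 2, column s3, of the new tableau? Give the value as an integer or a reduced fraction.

0

Pivot element is row 1, column s4: 7/5.
Normalize row 1: new (row 1, s3) = 0/(7/5) = 0.
row 2 ← row 2 − (-2/5)·(new row 1): 0 − (-2/5)·0 = 0.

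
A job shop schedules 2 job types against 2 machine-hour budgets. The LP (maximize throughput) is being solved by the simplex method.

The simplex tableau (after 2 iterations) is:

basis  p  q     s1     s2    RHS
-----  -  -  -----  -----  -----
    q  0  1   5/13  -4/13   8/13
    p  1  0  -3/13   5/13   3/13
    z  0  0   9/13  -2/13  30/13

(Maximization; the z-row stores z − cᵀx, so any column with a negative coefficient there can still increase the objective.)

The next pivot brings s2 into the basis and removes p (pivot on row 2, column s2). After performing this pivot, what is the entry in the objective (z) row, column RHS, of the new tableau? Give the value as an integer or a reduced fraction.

Pivot element is row 2, column s2: 5/13.
Normalize row 2: new (row 2, RHS) = (3/13)/(5/13) = 3/5.
z-row ← z-row − (-2/13)·(new row 2): 30/13 − (-2/13)·(3/5) = 12/5.

12/5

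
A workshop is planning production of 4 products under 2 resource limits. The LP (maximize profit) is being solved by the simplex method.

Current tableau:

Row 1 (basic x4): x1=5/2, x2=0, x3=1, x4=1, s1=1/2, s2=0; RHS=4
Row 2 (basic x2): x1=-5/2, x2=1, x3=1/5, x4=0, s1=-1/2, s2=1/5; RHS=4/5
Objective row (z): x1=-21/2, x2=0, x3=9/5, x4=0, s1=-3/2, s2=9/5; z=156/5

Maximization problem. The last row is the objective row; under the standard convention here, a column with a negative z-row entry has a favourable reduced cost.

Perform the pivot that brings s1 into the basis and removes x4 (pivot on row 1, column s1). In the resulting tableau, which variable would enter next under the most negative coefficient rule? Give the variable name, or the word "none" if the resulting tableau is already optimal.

x1

Pivot element 1/2. New z-row = old z-row − (-3/2)·(row 1/(1/2)).
Updated z-row coefficients: x1: -3, x2: 0, x3: 24/5, x4: 3, s1: 0, s2: 9/5.
The most negative is -3 in column x1, so x1 would enter next.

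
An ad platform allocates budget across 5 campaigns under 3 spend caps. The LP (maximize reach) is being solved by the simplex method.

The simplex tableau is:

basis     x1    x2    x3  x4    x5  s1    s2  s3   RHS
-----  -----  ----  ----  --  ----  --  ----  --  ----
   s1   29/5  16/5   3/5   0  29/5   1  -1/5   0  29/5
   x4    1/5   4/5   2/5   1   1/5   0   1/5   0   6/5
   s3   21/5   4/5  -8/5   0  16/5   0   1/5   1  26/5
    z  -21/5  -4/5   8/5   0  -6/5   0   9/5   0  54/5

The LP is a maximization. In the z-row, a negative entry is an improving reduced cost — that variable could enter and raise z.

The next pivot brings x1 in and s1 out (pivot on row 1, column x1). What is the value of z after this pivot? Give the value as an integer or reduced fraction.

15

Minimum ratio for x1: (29/5)/(29/5) = 1.
z changes by −(z-row coeff of x1)·ratio = −(-21/5)·1 = 21/5.
New z = 54/5 + (21/5) = 15.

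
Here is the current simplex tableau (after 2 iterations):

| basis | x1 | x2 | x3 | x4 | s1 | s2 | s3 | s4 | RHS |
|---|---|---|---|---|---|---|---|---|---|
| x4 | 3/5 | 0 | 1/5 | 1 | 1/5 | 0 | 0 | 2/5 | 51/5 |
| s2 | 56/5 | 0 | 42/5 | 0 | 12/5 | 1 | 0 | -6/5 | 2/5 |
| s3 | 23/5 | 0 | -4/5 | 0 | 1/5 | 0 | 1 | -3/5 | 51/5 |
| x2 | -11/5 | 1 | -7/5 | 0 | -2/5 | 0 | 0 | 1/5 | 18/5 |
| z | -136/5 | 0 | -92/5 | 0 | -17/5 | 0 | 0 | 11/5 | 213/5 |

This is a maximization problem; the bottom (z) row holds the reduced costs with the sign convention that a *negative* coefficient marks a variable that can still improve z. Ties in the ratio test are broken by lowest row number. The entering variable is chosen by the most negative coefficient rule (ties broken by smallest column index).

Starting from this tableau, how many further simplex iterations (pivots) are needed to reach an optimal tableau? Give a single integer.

pivot: x1 in, s2 out → z = 305/7
pivot: s4 in, x4 out → z = 770/13
No improving column remains; optimal.

2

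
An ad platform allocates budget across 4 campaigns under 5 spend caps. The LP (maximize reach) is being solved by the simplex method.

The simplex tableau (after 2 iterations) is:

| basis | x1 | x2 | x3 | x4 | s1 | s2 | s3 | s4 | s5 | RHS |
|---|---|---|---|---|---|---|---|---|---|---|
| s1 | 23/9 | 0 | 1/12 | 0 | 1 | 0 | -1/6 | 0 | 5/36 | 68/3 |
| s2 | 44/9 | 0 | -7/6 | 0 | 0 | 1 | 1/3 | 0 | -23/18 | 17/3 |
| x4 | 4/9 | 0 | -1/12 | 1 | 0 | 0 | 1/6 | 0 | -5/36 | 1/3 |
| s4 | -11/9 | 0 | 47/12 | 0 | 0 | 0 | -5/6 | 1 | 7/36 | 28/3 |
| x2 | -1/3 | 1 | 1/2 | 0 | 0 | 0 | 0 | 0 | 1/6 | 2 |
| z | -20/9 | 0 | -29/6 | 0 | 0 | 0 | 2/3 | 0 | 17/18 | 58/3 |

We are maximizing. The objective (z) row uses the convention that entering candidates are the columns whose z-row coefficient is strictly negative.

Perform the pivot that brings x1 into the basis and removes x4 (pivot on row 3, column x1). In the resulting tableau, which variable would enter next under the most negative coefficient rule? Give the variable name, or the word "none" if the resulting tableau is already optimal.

x3

Pivot element 4/9. New z-row = old z-row − (-20/9)·(row 3/(4/9)).
Updated z-row coefficients: x1: 0, x2: 0, x3: -21/4, x4: 5, s1: 0, s2: 0, s3: 3/2, s4: 0, s5: 1/4.
The most negative is -21/4 in column x3, so x3 would enter next.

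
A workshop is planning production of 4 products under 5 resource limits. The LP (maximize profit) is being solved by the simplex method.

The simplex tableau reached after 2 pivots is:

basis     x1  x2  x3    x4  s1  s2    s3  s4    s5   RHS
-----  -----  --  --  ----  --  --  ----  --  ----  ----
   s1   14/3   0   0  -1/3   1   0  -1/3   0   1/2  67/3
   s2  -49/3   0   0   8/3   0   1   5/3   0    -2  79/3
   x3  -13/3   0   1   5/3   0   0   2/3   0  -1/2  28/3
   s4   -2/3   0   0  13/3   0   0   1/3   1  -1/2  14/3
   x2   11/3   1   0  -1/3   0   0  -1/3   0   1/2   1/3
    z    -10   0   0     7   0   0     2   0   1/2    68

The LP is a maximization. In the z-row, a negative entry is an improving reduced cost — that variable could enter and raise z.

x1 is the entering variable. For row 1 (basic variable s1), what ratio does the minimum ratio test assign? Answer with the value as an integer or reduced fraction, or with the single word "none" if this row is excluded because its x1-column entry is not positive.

67/14

Ratio = RHS / (x1 entry) = (67/3) / (14/3) = 67/14.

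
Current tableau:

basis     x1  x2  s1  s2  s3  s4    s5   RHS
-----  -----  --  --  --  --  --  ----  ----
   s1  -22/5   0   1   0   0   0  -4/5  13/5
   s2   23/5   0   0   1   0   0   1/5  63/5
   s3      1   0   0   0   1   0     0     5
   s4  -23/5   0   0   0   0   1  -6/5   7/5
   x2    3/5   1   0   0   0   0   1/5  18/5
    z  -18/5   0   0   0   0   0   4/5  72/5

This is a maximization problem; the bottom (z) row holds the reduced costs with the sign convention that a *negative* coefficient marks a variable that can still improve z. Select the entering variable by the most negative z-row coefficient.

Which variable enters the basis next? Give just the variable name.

x1

Objective-row coefficients: x1: -18/5, x2: 0, s1: 0, s2: 0, s3: 0, s4: 0, s5: 4/5.
The most negative is -18/5 in column x1, so x1 enters.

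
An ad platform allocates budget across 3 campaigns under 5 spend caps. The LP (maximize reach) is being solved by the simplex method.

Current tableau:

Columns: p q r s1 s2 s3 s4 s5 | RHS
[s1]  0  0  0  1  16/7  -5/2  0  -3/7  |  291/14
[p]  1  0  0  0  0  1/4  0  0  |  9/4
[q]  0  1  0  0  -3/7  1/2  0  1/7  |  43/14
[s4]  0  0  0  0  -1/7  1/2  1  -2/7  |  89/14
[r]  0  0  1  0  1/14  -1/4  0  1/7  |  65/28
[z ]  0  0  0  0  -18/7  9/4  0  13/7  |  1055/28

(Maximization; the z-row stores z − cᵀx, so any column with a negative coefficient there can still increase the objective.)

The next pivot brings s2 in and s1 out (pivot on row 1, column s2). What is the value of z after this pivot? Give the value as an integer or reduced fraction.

977/16

Minimum ratio for s2: (291/14)/(16/7) = 291/32.
z changes by −(z-row coeff of s2)·ratio = −(-18/7)·(291/32) = 2619/112.
New z = 1055/28 + (2619/112) = 977/16.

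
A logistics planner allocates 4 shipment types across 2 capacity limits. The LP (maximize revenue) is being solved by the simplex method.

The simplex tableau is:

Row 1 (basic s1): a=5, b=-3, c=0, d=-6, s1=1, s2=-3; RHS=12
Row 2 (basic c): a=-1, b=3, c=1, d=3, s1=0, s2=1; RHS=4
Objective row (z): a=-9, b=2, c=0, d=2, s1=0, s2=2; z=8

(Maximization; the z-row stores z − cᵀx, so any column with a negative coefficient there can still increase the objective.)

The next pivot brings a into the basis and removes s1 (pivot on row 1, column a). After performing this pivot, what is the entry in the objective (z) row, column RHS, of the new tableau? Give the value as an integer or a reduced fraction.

148/5

Pivot element is row 1, column a: 5.
Normalize row 1: new (row 1, RHS) = 12/5 = 12/5.
z-row ← z-row − (-9)·(new row 1): 8 − (-9)·(12/5) = 148/5.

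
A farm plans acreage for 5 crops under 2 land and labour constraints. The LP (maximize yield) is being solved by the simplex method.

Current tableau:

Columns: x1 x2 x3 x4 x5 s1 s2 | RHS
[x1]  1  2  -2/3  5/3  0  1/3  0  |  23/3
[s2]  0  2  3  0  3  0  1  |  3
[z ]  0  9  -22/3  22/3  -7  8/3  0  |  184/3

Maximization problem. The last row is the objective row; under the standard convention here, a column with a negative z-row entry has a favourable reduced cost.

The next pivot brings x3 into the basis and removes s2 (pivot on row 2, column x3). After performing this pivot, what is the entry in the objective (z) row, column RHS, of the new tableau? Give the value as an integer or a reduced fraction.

Pivot element is row 2, column x3: 3.
Normalize row 2: new (row 2, RHS) = 3/3 = 1.
z-row ← z-row − (-22/3)·(new row 2): 184/3 − (-22/3)·1 = 206/3.

206/3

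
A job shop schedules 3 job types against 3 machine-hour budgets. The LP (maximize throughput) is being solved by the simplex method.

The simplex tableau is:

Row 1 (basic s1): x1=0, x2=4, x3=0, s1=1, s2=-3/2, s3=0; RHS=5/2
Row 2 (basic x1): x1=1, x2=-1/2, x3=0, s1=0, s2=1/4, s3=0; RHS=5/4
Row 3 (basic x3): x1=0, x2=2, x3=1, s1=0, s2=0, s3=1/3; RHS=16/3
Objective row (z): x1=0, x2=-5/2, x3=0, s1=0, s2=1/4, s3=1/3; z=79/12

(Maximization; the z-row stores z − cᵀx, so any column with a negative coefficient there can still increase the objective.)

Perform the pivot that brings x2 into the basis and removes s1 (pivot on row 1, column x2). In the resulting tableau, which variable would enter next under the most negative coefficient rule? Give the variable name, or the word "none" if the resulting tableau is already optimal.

s2

Pivot element 4. New z-row = old z-row − (-5/2)·(row 1/4).
Updated z-row coefficients: x1: 0, x2: 0, x3: 0, s1: 5/8, s2: -11/16, s3: 1/3.
The most negative is -11/16 in column s2, so s2 would enter next.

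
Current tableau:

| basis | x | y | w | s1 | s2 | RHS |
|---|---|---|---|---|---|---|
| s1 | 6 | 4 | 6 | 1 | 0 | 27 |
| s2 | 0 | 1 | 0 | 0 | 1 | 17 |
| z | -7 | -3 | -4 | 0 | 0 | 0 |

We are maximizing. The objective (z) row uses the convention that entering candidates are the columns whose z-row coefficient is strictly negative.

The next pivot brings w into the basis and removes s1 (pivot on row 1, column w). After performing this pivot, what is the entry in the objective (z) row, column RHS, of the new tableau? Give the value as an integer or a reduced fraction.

18

Pivot element is row 1, column w: 6.
Normalize row 1: new (row 1, RHS) = 27/6 = 9/2.
z-row ← z-row − (-4)·(new row 1): 0 − (-4)·(9/2) = 18.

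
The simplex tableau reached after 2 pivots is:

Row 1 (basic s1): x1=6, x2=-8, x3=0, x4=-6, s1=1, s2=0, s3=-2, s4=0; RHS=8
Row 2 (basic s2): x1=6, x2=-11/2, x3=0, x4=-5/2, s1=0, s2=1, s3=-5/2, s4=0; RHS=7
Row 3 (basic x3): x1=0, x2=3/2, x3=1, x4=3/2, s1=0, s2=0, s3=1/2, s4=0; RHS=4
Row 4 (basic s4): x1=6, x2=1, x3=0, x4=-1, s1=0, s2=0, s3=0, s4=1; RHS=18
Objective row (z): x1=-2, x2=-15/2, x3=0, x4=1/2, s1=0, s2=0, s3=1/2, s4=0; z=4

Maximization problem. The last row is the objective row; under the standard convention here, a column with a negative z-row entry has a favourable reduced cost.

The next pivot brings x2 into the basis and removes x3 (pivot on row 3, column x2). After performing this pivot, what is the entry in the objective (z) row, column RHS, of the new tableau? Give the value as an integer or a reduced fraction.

24

Pivot element is row 3, column x2: 3/2.
Normalize row 3: new (row 3, RHS) = 4/(3/2) = 8/3.
z-row ← z-row − (-15/2)·(new row 3): 4 − (-15/2)·(8/3) = 24.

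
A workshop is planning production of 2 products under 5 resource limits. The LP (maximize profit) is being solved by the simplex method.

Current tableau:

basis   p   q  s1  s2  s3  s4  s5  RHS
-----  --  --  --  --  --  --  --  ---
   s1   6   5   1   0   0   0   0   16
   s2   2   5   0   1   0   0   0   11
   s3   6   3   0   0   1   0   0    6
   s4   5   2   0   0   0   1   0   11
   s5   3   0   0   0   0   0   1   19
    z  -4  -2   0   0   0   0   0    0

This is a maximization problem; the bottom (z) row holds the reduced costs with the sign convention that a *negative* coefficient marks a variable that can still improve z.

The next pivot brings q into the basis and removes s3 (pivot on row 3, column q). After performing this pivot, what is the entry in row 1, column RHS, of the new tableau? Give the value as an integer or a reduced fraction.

Pivot element is row 3, column q: 3.
Normalize row 3: new (row 3, RHS) = 6/3 = 2.
row 1 ← row 1 − 5·(new row 3): 16 − 5·2 = 6.

6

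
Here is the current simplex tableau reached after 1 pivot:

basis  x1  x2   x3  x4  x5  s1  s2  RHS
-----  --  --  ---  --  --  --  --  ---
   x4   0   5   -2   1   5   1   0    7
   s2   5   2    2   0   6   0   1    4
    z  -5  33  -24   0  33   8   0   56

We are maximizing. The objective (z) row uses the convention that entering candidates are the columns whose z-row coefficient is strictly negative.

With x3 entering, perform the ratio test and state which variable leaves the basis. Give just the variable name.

Ratios: row 1 (x4): entry -2 ≤ 0, skip; row 2 (s2): 4/2 = 2.
Minimum ratio 2 is in the s2 row, so s2 leaves.

s2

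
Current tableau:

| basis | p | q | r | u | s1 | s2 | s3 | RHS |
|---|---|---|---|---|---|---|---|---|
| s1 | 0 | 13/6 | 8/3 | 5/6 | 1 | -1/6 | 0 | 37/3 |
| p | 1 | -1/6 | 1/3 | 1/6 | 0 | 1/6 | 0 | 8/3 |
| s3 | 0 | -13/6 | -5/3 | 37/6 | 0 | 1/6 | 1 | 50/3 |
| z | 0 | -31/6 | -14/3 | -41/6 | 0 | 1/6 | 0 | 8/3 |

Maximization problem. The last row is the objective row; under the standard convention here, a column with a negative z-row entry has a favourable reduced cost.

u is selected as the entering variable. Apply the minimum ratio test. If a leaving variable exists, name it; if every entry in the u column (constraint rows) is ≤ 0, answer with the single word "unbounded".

Ratios: row 1 (s1): (37/3)/(5/6) = 74/5; row 2 (p): (8/3)/(1/6) = 16; row 3 (s3): (50/3)/(37/6) = 100/37.
Minimum ratio is in the s3 row, so s3 leaves.

s3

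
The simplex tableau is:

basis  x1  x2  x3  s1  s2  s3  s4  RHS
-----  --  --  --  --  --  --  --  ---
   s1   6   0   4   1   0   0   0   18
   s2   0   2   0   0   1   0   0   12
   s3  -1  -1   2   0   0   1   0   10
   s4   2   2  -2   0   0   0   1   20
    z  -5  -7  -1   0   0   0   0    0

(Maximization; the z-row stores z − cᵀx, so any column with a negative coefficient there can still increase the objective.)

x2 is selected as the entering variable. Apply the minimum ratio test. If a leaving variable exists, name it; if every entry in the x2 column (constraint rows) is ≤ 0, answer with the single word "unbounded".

s2

Ratios: row 1 (s1): entry 0 ≤ 0, skip; row 2 (s2): 12/2 = 6; row 3 (s3): entry -1 ≤ 0, skip; row 4 (s4): 20/2 = 10.
Minimum ratio is in the s2 row, so s2 leaves.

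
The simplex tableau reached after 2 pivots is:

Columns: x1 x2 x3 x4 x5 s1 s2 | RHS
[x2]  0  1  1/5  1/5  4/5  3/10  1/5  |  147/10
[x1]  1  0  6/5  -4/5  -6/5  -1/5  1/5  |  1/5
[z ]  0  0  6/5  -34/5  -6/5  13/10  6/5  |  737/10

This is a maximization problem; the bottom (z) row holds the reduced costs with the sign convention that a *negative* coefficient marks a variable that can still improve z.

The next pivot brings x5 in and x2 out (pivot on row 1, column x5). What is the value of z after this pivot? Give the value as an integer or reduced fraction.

Minimum ratio for x5: (147/10)/(4/5) = 147/8.
z changes by −(z-row coeff of x5)·ratio = −(-6/5)·(147/8) = 441/20.
New z = 737/10 + (441/20) = 383/4.

383/4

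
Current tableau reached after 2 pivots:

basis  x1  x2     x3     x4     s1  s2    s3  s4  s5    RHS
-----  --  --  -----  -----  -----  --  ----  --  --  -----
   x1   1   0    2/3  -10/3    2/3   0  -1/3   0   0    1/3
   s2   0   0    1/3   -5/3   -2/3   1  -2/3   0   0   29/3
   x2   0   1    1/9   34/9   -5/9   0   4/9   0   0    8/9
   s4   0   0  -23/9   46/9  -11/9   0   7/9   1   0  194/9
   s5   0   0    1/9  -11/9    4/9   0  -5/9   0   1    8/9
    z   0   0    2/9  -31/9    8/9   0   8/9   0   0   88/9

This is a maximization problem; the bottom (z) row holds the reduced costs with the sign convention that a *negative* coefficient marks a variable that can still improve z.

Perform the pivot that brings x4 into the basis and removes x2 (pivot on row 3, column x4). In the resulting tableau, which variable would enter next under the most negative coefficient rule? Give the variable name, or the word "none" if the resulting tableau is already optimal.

Pivot element 34/9. New z-row = old z-row − (-31/9)·(row 3/(34/9)).
Updated z-row coefficients: x1: 0, x2: 31/34, x3: 11/34, x4: 0, s1: 13/34, s2: 0, s3: 22/17, s4: 0, s5: 0.
No coefficient is strictly negative; the tableau after this pivot is optimal.

none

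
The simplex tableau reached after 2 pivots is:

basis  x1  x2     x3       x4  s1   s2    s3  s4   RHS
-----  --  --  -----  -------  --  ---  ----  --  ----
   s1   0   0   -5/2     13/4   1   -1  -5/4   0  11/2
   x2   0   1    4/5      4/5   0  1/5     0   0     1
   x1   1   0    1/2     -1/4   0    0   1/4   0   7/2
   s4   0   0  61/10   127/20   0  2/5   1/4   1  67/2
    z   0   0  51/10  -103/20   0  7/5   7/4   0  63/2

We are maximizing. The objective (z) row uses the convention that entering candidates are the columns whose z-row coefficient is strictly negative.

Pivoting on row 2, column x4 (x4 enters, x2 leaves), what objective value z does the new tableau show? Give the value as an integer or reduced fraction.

607/16

Minimum ratio for x4: 1/(4/5) = 5/4.
z changes by −(z-row coeff of x4)·ratio = −(-103/20)·(5/4) = 103/16.
New z = 63/2 + (103/16) = 607/16.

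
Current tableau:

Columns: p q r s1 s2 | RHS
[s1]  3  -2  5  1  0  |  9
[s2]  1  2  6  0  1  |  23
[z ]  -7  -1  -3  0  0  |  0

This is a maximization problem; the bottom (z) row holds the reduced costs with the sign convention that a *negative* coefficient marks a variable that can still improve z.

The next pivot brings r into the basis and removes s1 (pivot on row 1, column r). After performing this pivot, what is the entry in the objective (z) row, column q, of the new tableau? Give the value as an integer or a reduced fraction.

-11/5

Pivot element is row 1, column r: 5.
Normalize row 1: new (row 1, q) = (-2)/5 = -2/5.
z-row ← z-row − (-3)·(new row 1): -1 − (-3)·(-2/5) = -11/5.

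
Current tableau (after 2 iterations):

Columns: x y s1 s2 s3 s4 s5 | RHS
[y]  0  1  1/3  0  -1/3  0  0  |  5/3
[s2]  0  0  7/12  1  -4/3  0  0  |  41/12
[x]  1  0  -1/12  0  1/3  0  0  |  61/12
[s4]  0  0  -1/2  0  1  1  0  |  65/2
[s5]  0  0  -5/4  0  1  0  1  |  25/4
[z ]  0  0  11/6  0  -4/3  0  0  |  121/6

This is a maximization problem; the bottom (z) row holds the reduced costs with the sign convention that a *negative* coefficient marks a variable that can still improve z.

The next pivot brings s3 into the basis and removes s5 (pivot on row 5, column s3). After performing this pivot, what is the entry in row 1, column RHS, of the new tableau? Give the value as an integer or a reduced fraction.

Pivot element is row 5, column s3: 1.
Normalize row 5: new (row 5, RHS) = (25/4)/1 = 25/4.
row 1 ← row 1 − (-1/3)·(new row 5): 5/3 − (-1/3)·(25/4) = 15/4.

15/4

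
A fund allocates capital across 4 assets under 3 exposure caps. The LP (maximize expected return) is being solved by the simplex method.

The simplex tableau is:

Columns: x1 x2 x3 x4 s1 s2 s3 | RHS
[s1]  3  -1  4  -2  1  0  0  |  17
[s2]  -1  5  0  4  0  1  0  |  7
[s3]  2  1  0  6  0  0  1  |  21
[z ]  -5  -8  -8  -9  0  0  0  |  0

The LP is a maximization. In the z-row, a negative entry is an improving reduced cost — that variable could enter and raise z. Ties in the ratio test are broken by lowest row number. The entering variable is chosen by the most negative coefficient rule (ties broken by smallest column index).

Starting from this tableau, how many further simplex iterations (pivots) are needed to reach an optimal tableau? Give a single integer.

3

pivot: x4 in, s2 out → z = 63/4
pivot: x3 in, s1 out → z = 227/4
pivot: x1 in, s3 out → z = 127/2
No improving column remains; optimal.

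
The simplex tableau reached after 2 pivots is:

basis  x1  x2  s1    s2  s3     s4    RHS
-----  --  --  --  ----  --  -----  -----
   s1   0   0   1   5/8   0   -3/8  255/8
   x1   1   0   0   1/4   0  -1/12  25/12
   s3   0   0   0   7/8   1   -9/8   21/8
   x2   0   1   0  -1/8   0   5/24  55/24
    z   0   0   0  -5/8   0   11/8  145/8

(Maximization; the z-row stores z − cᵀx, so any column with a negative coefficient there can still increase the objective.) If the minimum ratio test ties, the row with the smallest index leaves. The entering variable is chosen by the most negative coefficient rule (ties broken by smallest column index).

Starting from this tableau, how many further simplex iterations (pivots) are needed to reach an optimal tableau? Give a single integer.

1

pivot: s2 in, s3 out → z = 20
No improving column remains; optimal.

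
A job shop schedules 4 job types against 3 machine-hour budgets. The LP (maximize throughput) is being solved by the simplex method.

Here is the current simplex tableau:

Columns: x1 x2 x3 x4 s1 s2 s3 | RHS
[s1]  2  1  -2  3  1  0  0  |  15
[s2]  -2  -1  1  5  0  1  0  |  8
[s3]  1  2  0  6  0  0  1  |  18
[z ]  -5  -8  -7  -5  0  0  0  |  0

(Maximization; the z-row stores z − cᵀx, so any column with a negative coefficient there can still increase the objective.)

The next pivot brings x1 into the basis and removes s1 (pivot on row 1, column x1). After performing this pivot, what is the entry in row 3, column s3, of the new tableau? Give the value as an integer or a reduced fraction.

Pivot element is row 1, column x1: 2.
Normalize row 1: new (row 1, s3) = 0/2 = 0.
row 3 ← row 3 − 1·(new row 1): 1 − 1·0 = 1.

1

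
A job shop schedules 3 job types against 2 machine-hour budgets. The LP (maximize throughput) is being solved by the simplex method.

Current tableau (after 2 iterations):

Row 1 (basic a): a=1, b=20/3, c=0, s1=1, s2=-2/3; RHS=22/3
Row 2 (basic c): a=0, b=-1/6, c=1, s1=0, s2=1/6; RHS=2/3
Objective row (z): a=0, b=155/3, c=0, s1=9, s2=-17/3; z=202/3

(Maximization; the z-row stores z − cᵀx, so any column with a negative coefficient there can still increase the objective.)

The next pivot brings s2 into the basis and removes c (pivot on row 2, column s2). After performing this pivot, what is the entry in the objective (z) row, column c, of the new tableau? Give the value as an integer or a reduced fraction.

Pivot element is row 2, column s2: 1/6.
Normalize row 2: new (row 2, c) = 1/(1/6) = 6.
z-row ← z-row − (-17/3)·(new row 2): 0 − (-17/3)·6 = 34.

34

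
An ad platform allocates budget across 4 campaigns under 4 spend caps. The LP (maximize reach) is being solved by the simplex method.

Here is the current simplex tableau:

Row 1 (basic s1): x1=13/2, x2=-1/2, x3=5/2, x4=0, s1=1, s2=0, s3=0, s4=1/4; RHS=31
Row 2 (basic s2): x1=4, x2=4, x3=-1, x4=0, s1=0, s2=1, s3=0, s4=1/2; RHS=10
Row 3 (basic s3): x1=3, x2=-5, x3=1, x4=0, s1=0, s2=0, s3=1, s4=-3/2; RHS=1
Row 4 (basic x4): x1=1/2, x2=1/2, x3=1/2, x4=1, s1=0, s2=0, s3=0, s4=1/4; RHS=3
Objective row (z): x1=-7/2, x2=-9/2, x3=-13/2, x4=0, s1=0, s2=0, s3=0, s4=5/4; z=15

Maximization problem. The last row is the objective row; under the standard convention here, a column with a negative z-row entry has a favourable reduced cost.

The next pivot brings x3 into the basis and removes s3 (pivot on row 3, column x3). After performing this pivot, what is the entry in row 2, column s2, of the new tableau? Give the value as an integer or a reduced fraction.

Pivot element is row 3, column x3: 1.
Normalize row 3: new (row 3, s2) = 0/1 = 0.
row 2 ← row 2 − (-1)·(new row 3): 1 − (-1)·0 = 1.

1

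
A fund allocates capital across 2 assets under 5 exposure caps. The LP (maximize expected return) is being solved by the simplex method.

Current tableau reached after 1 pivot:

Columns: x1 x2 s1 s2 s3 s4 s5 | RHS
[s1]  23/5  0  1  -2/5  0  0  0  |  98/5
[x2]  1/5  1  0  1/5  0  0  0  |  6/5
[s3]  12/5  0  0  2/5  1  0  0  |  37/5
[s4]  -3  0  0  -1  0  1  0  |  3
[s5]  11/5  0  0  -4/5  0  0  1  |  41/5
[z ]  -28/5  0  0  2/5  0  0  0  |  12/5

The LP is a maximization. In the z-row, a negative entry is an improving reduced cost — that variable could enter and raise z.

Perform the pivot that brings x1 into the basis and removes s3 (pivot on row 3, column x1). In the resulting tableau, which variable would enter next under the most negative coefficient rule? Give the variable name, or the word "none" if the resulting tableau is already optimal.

none

Pivot element 12/5. New z-row = old z-row − (-28/5)·(row 3/(12/5)).
Updated z-row coefficients: x1: 0, x2: 0, s1: 0, s2: 4/3, s3: 7/3, s4: 0, s5: 0.
No coefficient is strictly negative; the tableau after this pivot is optimal.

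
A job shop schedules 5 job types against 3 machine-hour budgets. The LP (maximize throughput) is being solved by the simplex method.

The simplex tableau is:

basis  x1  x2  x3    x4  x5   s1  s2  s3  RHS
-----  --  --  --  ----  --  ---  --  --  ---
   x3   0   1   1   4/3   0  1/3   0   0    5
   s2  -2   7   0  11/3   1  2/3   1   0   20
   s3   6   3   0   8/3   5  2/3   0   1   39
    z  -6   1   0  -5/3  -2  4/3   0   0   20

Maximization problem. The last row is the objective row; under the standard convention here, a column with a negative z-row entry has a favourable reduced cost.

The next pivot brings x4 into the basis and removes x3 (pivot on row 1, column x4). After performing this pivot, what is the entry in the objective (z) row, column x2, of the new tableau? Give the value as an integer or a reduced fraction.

9/4

Pivot element is row 1, column x4: 4/3.
Normalize row 1: new (row 1, x2) = 1/(4/3) = 3/4.
z-row ← z-row − (-5/3)·(new row 1): 1 − (-5/3)·(3/4) = 9/4.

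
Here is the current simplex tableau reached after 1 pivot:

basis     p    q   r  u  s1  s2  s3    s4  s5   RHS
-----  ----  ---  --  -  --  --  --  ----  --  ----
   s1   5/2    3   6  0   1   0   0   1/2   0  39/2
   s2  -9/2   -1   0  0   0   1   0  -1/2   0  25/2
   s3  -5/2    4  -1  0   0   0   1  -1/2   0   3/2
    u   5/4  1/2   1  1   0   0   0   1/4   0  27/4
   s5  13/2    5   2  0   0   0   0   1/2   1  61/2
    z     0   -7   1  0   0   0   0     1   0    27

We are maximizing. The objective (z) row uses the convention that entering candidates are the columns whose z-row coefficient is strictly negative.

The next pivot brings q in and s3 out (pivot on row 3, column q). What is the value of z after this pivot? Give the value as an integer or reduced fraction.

Minimum ratio for q: (3/2)/4 = 3/8.
z changes by −(z-row coeff of q)·ratio = −(-7)·(3/8) = 21/8.
New z = 27 + (21/8) = 237/8.

237/8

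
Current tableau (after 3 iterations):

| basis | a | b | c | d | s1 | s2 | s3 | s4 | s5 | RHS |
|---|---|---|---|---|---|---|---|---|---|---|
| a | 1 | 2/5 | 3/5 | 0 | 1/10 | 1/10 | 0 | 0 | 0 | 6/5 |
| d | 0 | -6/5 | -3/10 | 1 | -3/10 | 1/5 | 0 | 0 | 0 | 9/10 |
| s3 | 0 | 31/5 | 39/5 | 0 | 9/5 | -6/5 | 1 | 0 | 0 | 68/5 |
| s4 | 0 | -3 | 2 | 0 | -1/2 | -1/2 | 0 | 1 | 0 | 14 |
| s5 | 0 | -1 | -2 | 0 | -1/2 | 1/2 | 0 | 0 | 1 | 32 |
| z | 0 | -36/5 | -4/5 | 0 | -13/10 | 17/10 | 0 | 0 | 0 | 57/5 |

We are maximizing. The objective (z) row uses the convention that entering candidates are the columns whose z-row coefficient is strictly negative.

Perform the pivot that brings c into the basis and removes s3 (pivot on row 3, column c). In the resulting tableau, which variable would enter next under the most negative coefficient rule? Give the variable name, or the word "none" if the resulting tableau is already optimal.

Pivot element 39/5. New z-row = old z-row − (-4/5)·(row 3/(39/5)).
Updated z-row coefficients: a: 0, b: -256/39, c: 0, d: 0, s1: -29/26, s2: 41/26, s3: 4/39, s4: 0, s5: 0.
The most negative is -256/39 in column b, so b would enter next.

b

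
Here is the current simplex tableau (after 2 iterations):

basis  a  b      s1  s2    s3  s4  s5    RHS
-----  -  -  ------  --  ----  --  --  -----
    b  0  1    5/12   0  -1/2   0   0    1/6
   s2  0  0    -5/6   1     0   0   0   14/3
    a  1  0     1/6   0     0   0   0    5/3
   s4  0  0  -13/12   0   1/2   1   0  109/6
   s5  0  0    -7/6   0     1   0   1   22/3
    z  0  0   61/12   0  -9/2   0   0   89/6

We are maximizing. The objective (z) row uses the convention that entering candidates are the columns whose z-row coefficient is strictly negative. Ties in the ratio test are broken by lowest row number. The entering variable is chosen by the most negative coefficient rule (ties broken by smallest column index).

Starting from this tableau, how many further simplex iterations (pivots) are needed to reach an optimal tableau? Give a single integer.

2

pivot: s3 in, s5 out → z = 287/6
pivot: s1 in, a out → z = 99/2
No improving column remains; optimal.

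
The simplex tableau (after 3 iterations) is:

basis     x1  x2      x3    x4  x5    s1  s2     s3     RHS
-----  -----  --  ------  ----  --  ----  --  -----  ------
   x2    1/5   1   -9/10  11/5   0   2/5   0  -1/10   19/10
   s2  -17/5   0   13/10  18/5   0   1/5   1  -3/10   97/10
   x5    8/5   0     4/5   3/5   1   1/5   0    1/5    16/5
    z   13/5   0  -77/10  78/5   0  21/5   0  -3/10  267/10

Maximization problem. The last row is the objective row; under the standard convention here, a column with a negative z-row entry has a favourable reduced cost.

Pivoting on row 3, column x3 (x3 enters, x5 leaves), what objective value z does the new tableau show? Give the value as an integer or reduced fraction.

115/2

Minimum ratio for x3: (16/5)/(4/5) = 4.
z changes by −(z-row coeff of x3)·ratio = −(-77/10)·4 = 154/5.
New z = 267/10 + (154/5) = 115/2.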